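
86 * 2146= 184556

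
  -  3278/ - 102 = 1639/51 = 32.14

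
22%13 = 9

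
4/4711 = 4/4711=0.00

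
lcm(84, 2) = 84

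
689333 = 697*989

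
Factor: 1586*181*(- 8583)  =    -  2463887478 =- 2^1*3^1*13^1*61^1*181^1 * 2861^1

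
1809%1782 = 27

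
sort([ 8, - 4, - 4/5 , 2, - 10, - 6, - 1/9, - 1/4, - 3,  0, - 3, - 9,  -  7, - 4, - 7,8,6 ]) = [ - 10, - 9,-7, - 7, - 6 , - 4,-4, - 3,-3,-4/5, - 1/4, - 1/9,0,2, 6,8 , 8]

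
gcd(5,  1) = 1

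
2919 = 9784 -6865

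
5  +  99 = 104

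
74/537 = 74/537  =  0.14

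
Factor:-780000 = -2^5*3^1 *5^4 * 13^1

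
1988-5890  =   - 3902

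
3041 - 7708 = - 4667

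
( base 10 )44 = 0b101100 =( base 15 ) 2e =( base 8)54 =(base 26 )1I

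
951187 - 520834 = 430353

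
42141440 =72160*584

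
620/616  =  1 + 1/154= 1.01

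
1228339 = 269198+959141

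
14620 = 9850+4770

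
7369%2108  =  1045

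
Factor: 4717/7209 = 3^( - 4)*53^1 = 53/81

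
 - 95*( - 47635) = 4525325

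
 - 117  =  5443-5560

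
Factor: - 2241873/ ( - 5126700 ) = 2^ ( - 2 )*3^1*5^( - 2)* 23^( - 1)*743^( - 1)*249097^1 = 747291/1708900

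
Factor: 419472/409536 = 971/948 = 2^(-2)*3^( - 1)*79^( -1)*971^1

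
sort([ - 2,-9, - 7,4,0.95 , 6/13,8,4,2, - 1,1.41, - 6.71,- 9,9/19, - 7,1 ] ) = [ - 9, - 9, - 7, - 7, - 6.71, - 2, - 1,6/13,  9/19, 0.95,1,1.41,  2,4, 4, 8] 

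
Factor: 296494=2^1*11^1*13477^1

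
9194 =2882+6312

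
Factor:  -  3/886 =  - 2^ (-1 )*3^1*443^( - 1 ) 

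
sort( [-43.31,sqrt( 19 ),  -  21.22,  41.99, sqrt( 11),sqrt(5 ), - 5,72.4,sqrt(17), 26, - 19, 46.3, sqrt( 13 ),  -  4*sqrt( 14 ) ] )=[ - 43.31, - 21.22, -19, - 4*sqrt( 14), -5,sqrt(5 ), sqrt(11 ) , sqrt( 13),sqrt( 17),sqrt(19 ) , 26, 41.99, 46.3,72.4]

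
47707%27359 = 20348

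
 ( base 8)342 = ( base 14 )122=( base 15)101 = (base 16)e2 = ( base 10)226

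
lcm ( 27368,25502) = 1122088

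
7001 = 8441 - 1440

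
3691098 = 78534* 47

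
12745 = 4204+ 8541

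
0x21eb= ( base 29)A9C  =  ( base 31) 913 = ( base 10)8683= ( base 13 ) 3c4c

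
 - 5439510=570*( - 9543 ) 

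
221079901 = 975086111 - 754006210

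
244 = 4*61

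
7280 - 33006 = -25726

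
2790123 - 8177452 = - 5387329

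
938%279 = 101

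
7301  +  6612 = 13913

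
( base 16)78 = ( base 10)120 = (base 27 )4C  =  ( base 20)60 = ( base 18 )6c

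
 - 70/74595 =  - 1 + 14905/14919= - 0.00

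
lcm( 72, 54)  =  216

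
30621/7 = 30621/7 = 4374.43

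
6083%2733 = 617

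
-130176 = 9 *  ( - 14464 )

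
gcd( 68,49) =1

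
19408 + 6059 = 25467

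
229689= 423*543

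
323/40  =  323/40  =  8.07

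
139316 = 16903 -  - 122413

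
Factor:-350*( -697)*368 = 89773600 = 2^5*5^2*7^1*17^1*23^1 * 41^1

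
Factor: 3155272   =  2^3*394409^1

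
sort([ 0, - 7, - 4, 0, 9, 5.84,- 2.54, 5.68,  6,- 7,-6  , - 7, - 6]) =[ - 7, - 7, - 7, - 6, - 6, - 4, - 2.54,0,0, 5.68, 5.84, 6 , 9 ]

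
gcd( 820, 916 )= 4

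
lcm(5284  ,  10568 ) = 10568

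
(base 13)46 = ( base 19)31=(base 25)28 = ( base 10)58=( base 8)72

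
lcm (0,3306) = 0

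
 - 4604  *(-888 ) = 4088352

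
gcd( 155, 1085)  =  155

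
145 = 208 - 63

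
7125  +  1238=8363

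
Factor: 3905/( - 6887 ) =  - 55/97 = -  5^1  *11^1*97^(-1 )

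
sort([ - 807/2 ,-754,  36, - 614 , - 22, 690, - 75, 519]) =[-754 , - 614,- 807/2, - 75, - 22 , 36, 519, 690 ] 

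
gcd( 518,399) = 7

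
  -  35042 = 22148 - 57190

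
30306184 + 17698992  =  48005176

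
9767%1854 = 497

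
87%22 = 21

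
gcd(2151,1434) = 717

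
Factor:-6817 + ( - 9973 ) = -2^1*5^1* 23^1 * 73^1 = - 16790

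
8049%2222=1383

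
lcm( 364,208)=1456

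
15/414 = 5/138 = 0.04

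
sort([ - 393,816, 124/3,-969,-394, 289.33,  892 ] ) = [-969,-394, - 393,124/3,289.33,816,892 ]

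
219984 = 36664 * 6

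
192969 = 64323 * 3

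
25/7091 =25/7091= 0.00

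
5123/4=5123/4 = 1280.75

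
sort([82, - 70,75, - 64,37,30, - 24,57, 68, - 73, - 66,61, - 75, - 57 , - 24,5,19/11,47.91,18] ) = [ - 75, - 73, - 70, - 66, -64, - 57, - 24,  -  24 , 19/11 , 5,18,  30,  37,47.91, 57,61, 68,75,82]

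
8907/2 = 8907/2 = 4453.50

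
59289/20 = 2964 + 9/20 =2964.45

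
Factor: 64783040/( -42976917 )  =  -2^6*3^ ( -2)*5^1*7^1*19^(  -  1 )*97^( - 1 )*2591^ ( - 1 )*28921^1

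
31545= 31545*1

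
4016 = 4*1004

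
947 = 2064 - 1117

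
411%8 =3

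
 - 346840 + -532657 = -879497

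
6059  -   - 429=6488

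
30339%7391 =775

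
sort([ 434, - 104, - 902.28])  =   [ - 902.28, - 104, 434 ]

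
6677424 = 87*76752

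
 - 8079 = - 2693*3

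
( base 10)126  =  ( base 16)7E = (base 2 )1111110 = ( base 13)99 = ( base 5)1001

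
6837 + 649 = 7486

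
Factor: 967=967^1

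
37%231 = 37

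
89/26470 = 89/26470 =0.00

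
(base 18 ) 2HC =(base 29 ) 149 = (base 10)966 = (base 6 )4250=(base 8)1706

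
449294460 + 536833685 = 986128145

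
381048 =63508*6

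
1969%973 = 23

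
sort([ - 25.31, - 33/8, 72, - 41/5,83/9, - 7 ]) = [ - 25.31,-41/5 , - 7, - 33/8, 83/9, 72 ]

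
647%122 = 37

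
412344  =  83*4968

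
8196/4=2049  =  2049.00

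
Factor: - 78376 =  - 2^3*97^1*101^1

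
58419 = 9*6491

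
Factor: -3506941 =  - 29^1 *120929^1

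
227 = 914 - 687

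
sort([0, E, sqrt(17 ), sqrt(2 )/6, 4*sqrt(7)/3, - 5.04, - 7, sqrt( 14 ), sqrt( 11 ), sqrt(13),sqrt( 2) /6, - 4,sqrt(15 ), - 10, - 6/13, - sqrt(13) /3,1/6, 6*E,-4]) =[ - 10, - 7 , - 5.04,-4, - 4, - sqrt( 13) /3, - 6/13 , 0, 1/6, sqrt(2) /6,sqrt(2) /6, E, sqrt(11), 4*sqrt( 7) /3,  sqrt(13 ), sqrt ( 14),sqrt(15),sqrt(17),6 * E]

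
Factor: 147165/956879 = 3^1*5^1*7^( - 1 )*11^(  -  1)*17^( -2)*43^ (  -  1 )*9811^1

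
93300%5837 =5745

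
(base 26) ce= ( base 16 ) 146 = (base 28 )BI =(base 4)11012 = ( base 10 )326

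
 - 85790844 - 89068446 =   -  174859290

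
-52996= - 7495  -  45501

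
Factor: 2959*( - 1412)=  - 4178108 = -2^2*11^1*269^1 * 353^1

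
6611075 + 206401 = 6817476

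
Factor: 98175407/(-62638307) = -11^2 * 19^ ( - 1)*43^1 * 73^( - 1)*18869^1*45161^( - 1)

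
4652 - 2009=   2643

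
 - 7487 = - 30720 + 23233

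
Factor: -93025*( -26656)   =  2479674400= 2^5*5^2*7^2 * 17^1 * 61^2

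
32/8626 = 16/4313  =  0.00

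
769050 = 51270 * 15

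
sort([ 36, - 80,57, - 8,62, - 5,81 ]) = [ - 80, - 8, - 5 , 36,57, 62,81] 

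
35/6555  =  7/1311 = 0.01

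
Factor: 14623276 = 2^2 * 433^1*8443^1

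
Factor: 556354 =2^1*278177^1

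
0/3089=0 = 0.00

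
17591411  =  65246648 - 47655237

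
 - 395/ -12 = 32 + 11/12 =32.92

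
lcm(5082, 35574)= 35574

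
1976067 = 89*22203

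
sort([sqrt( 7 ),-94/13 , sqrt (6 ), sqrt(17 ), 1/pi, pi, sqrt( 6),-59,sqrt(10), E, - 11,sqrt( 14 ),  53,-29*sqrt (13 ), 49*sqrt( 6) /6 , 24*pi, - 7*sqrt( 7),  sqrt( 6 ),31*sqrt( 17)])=[-29*sqrt( 13), - 59, - 7*sqrt ( 7),- 11, - 94/13, 1/pi,sqrt(6), sqrt ( 6),sqrt(6),sqrt (7 ), E,pi,  sqrt( 10 ), sqrt(14 ),sqrt( 17),49 *sqrt( 6)/6,53,24 * pi,31*sqrt( 17) ] 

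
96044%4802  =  4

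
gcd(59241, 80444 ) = 91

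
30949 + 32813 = 63762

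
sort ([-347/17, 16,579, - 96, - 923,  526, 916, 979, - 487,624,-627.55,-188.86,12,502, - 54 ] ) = [ - 923,  -  627.55, - 487, - 188.86, - 96,-54, - 347/17,12,16, 502,526,579,624,916,979]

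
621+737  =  1358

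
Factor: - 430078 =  - 2^1*11^1*113^1*173^1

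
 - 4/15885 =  - 4/15885 = - 0.00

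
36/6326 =18/3163 = 0.01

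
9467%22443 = 9467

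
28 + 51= 79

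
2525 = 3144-619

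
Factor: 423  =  3^2 * 47^1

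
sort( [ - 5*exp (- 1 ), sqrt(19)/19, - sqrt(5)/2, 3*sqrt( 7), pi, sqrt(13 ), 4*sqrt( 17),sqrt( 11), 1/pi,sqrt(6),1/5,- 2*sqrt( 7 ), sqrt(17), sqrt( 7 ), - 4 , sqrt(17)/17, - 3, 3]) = [  -  2*sqrt(7),  -  4, -3, - 5*exp ( - 1 ), - sqrt( 5 ) /2 , 1/5, sqrt(19 )/19,sqrt(17 )/17,1/pi,  sqrt(6) , sqrt( 7 ),3,  pi,sqrt( 11 ),sqrt(13 ), sqrt( 17 ),3*sqrt(7),4* sqrt(17 )] 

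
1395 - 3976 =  - 2581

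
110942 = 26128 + 84814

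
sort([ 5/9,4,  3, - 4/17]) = [ - 4/17, 5/9, 3, 4 ] 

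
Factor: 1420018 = 2^1*710009^1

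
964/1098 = 482/549= 0.88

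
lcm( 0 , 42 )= 0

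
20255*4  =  81020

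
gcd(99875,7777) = 1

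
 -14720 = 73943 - 88663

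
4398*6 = 26388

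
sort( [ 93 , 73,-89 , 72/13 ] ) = [-89, 72/13, 73,93 ] 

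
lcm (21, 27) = 189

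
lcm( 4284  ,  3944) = 248472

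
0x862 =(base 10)2146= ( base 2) 100001100010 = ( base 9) 2844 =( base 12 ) 12AA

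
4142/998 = 2071/499= 4.15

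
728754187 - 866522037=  - 137767850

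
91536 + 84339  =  175875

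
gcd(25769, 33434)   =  73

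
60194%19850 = 644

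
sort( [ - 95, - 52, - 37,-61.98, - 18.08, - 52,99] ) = [  -  95, - 61.98, - 52, - 52, - 37,-18.08,99]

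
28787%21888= 6899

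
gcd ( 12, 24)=12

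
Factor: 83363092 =2^2*31^1*672283^1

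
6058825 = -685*( - 8845)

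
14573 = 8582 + 5991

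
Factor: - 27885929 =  - 27885929^1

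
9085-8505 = 580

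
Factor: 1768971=3^1*29^1*20333^1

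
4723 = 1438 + 3285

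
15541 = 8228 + 7313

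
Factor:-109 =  - 109^1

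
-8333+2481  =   - 5852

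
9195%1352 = 1083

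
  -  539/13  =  -42 + 7/13=- 41.46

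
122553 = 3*40851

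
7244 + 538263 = 545507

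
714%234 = 12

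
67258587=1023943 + 66234644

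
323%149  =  25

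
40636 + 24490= 65126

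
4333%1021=249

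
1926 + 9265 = 11191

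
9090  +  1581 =10671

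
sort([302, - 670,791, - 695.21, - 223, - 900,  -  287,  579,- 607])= [ - 900, - 695.21, - 670, - 607,  -  287 , - 223,302,579,791]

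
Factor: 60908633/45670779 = 3^(-2)*7^( - 1 )*11^( - 1)*59^( - 1 )*1117^( - 1 ) * 60908633^1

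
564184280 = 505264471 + 58919809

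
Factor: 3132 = 2^2 * 3^3* 29^1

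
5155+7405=12560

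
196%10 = 6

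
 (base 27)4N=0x83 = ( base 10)131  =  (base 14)95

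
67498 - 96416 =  - 28918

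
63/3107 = 63/3107 = 0.02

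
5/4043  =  5/4043 =0.00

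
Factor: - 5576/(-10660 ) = 2^1*5^( - 1 )*13^( - 1)*17^1 =34/65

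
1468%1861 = 1468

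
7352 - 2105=5247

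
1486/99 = 15+1/99 = 15.01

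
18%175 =18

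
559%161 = 76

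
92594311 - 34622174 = 57972137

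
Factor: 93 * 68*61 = 2^2*3^1 * 17^1  *  31^1 * 61^1 = 385764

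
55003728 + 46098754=101102482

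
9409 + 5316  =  14725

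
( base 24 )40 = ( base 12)80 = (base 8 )140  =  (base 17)5B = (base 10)96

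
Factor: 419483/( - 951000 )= - 2^(-3)*3^( -1 ) * 5^( - 3)*317^(  -  1 ) * 419483^1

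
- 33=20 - 53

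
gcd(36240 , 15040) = 80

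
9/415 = 9/415 = 0.02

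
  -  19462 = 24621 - 44083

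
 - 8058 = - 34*237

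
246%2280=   246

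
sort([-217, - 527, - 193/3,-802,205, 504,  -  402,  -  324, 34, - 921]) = [  -  921 ,-802, - 527 , - 402, - 324,  -  217, - 193/3,34, 205, 504]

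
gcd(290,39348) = 2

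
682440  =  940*726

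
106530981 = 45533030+60997951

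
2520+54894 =57414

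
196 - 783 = -587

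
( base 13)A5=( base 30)4F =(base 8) 207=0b10000111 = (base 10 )135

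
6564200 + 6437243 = 13001443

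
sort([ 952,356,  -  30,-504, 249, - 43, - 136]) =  [ - 504, - 136, - 43, - 30, 249,356,952]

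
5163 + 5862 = 11025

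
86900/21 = 4138  +  2/21 = 4138.10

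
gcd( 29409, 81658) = 1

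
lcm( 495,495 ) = 495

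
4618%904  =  98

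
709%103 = 91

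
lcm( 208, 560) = 7280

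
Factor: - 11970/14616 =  - 95/116=- 2^( - 2)*5^1 * 19^1 * 29^(-1 ) 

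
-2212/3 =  - 738+2/3 = - 737.33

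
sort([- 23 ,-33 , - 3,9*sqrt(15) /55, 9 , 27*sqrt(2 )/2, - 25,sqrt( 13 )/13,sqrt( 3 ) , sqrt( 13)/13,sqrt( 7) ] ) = [ - 33 , - 25, - 23, - 3,sqrt( 13 )/13,sqrt( 13 )/13,9*sqrt( 15 )/55, sqrt( 3 ),sqrt(7),9,27*sqrt(2 )/2]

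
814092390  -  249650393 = 564441997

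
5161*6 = 30966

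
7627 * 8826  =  67315902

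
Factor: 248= 2^3 * 31^1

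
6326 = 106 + 6220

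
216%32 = 24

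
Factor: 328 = 2^3 * 41^1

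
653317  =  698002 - 44685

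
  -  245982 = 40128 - 286110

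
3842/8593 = 3842/8593 = 0.45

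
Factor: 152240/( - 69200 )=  - 11/5 = -5^( - 1 )*11^1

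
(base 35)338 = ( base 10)3788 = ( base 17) d1e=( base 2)111011001100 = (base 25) 61d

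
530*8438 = 4472140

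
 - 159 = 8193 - 8352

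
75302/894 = 84 + 103/447= 84.23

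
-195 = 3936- 4131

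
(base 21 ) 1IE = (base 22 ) 1fj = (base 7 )2300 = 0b1101000001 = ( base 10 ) 833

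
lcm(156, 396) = 5148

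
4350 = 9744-5394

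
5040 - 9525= - 4485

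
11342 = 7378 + 3964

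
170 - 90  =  80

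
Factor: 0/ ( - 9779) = 0^1 = 0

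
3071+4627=7698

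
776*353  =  273928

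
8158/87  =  93 + 67/87 = 93.77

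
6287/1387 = 4 + 739/1387 = 4.53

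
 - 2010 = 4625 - 6635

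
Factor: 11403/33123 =21/61 = 3^1*7^1*61^ ( - 1 )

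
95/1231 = 95/1231 = 0.08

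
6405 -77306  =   - 70901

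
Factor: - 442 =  - 2^1* 13^1*17^1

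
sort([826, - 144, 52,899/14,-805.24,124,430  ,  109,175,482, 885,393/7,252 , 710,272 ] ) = [ - 805.24, - 144,52, 393/7,899/14,109,124, 175,252, 272,  430 , 482,  710,826, 885 ]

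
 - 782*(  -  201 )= 157182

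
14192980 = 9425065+4767915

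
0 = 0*931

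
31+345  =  376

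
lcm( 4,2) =4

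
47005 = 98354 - 51349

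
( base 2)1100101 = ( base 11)92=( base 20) 51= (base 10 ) 101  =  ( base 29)3e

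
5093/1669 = 3 + 86/1669 =3.05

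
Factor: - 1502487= - 3^2 * 7^2*3407^1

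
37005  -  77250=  - 40245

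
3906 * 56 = 218736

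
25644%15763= 9881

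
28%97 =28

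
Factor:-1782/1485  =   - 6/5 = -2^1*3^1* 5^ ( - 1)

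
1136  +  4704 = 5840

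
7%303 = 7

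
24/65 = 24/65 = 0.37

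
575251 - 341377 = 233874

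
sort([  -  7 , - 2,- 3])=[ - 7,-3, - 2] 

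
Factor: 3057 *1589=3^1 * 7^1*227^1*1019^1 = 4857573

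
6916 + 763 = 7679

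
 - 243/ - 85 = 243/85 = 2.86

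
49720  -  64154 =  - 14434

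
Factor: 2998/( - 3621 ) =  - 2^1*3^( - 1) * 17^( - 1) * 71^ (-1 ) * 1499^1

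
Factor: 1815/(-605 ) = - 3^1 =- 3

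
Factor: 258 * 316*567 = 2^3*3^5*7^1*43^1*79^1= 46226376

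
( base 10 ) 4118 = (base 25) 6ei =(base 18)cce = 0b1000000010110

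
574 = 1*574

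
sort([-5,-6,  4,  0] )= [ - 6, - 5,0,4]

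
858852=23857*36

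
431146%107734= 210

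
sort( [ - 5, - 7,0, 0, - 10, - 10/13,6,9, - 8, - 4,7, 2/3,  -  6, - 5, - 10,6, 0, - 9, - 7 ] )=[ - 10, - 10, - 9,  -  8, - 7, - 7, - 6, - 5,-5,- 4, - 10/13,0 , 0,0,2/3,6,6,7,9 ]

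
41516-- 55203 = 96719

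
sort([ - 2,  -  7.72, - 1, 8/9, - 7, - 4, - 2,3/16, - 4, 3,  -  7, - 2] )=[-7.72, - 7, - 7, - 4, - 4,  -  2,-2,  -  2, - 1, 3/16,8/9,3]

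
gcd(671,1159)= 61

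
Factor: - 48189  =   - 3^1*16063^1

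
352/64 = 11/2 = 5.50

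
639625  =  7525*85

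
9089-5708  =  3381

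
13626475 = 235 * 57985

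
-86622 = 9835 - 96457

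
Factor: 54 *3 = 162=2^1 * 3^4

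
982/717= 1 + 265/717 = 1.37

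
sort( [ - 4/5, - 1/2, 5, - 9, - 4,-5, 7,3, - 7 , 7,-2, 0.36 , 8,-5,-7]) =[ - 9, - 7,-7, - 5,  -  5 ,-4, - 2,- 4/5,-1/2, 0.36 , 3,5 , 7,7,8 ] 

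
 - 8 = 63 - 71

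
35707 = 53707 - 18000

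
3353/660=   3353/660 = 5.08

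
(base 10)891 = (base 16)37b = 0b1101111011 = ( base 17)317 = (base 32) RR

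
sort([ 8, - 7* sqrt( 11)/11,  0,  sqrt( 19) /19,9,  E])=[- 7*sqrt (11) /11,0,  sqrt( 19)/19 , E,8, 9 ] 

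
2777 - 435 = 2342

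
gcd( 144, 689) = 1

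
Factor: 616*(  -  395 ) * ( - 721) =2^3*5^1*7^2*11^1*79^1*103^1  =  175433720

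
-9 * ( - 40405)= 363645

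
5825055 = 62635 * 93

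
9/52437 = 3/17479 = 0.00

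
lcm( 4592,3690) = 206640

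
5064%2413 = 238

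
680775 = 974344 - 293569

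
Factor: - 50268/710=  - 2^1*  3^1 * 5^( - 1)*59^1 = - 354/5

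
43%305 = 43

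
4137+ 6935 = 11072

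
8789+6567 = 15356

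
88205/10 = 17641/2= 8820.50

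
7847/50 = 7847/50 = 156.94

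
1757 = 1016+741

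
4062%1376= 1310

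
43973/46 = 955+43/46 = 955.93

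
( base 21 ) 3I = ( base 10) 81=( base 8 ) 121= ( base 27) 30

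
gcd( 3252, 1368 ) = 12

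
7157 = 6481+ 676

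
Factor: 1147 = 31^1 * 37^1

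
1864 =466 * 4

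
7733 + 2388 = 10121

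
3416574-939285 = 2477289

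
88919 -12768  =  76151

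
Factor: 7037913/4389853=3^1 * 13^(-1 )*337681^( -1 )*2345971^1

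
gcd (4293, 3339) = 477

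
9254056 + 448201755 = 457455811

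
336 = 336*1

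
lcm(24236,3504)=290832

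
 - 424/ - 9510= 212/4755 = 0.04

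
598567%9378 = 7753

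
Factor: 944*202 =190688 = 2^5*59^1*101^1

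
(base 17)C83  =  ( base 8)7027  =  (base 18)b27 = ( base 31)3nb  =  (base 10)3607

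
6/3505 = 6/3505 = 0.00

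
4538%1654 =1230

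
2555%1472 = 1083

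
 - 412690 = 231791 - 644481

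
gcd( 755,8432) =1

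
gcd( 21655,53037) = 71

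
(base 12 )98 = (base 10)116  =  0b1110100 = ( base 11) a6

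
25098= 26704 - 1606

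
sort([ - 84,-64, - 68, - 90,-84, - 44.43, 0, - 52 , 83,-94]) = [ - 94 ,-90 , - 84, - 84,  -  68,  -  64, - 52, - 44.43, 0, 83]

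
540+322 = 862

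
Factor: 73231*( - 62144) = - 4550867264=-  2^6*67^1*971^1*1093^1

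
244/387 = 244/387 =0.63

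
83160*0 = 0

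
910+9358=10268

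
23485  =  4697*5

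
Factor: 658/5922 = 3^(-2) = 1/9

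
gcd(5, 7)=1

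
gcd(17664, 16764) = 12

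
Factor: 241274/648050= 5^(-2 )*11^2*13^( - 1 )  =  121/325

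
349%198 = 151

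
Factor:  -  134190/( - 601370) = 3^3*11^( -2 ) = 27/121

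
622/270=2+41/135 = 2.30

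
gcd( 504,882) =126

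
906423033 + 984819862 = 1891242895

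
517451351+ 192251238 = 709702589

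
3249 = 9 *361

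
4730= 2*2365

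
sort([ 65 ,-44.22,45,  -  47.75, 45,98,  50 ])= [ - 47.75, - 44.22,45,45,50, 65,98]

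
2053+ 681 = 2734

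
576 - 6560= -5984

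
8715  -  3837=4878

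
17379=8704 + 8675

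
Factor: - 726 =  - 2^1*3^1*11^2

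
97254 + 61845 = 159099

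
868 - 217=651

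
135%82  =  53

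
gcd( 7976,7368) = 8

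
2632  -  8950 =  - 6318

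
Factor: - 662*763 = -505106 =- 2^1 * 7^1*109^1 * 331^1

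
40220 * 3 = 120660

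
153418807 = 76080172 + 77338635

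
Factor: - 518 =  - 2^1*7^1*37^1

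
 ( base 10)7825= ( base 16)1e91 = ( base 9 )11654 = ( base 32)7kh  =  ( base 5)222300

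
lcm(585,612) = 39780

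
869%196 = 85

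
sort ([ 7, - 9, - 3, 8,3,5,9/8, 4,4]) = [-9, - 3,9/8,  3,4, 4,5,7,8]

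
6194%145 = 104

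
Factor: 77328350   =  2^1*5^2*11^1*59^1*2383^1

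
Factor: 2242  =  2^1 * 19^1 * 59^1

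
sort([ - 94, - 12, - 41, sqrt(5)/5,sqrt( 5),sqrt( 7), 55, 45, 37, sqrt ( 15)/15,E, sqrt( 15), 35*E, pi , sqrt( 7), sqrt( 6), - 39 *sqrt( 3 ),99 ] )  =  [ - 94, - 39*sqrt( 3),- 41,-12, sqrt( 15 ) /15, sqrt( 5)/5, sqrt( 5 ),sqrt( 6), sqrt ( 7),sqrt(7), E,pi , sqrt(15), 37,45,55, 35*E, 99]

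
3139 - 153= 2986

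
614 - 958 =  - 344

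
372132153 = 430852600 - 58720447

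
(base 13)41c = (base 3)221222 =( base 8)1275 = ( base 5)10301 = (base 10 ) 701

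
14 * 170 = 2380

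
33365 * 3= 100095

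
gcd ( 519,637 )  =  1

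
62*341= 21142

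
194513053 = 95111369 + 99401684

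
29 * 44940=1303260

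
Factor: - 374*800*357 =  - 106814400 = - 2^6*3^1*5^2*7^1*11^1*17^2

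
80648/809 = 80648/809 = 99.69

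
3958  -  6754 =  - 2796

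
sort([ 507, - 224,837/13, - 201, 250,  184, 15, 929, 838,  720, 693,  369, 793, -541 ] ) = [-541,-224, - 201, 15, 837/13, 184, 250,369, 507, 693,  720, 793, 838, 929 ]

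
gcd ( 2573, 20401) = 1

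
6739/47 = 6739/47 = 143.38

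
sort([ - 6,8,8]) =[-6,8,8]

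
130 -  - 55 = 185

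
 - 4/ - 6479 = 4/6479 = 0.00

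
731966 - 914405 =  - 182439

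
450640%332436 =118204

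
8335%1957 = 507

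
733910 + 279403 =1013313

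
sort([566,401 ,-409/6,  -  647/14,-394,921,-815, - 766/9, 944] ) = [ - 815, - 394,-766/9, - 409/6, - 647/14,401 , 566,921,944 ]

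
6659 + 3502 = 10161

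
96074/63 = 1524 + 62/63 = 1524.98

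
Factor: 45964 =2^2 * 11491^1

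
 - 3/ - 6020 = 3/6020 =0.00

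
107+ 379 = 486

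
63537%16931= 12744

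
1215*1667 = 2025405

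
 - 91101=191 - 91292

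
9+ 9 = 18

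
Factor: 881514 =2^1 * 3^2 * 48973^1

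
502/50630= 251/25315=   0.01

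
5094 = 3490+1604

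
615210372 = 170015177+445195195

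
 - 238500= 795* ( - 300) 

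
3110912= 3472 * 896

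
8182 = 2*4091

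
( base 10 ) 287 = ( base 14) 167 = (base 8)437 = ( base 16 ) 11f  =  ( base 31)98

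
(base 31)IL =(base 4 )21003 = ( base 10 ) 579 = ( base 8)1103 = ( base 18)1E3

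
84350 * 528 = 44536800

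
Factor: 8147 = 8147^1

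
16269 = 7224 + 9045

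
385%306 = 79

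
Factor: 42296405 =5^1*8459281^1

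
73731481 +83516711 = 157248192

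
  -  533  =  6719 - 7252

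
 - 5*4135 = - 20675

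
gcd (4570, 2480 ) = 10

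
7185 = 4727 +2458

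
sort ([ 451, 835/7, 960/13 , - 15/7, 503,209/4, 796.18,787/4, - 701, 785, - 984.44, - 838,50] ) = [ - 984.44, - 838,  -  701, -15/7, 50, 209/4, 960/13,835/7,  787/4, 451,503 , 785, 796.18 ] 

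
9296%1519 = 182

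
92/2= 46  =  46.00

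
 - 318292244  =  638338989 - 956631233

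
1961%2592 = 1961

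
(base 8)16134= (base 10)7260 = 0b1110001011100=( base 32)72S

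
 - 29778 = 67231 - 97009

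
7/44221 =7/44221 = 0.00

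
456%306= 150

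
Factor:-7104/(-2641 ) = 2^6*3^1*19^( - 1 ) *37^1*139^(  -  1) 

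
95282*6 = 571692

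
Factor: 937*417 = 3^1* 139^1*937^1=390729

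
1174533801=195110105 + 979423696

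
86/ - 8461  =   - 1+8375/8461  =  - 0.01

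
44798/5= 44798/5 = 8959.60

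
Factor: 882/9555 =2^1 * 3^1 * 5^ ( - 1)*13^( - 1 ) = 6/65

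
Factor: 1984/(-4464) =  - 4/9 = -2^2*3^( - 2)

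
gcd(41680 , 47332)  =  4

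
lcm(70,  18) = 630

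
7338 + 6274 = 13612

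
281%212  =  69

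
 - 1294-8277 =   -  9571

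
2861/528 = 5+ 221/528= 5.42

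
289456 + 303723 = 593179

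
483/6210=7/90=0.08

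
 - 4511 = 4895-9406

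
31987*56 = 1791272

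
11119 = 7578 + 3541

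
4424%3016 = 1408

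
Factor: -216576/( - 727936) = 2^2*3^2*11^ (  -  2)= 36/121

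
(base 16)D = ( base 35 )d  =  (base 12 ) 11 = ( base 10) 13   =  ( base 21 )D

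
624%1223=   624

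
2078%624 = 206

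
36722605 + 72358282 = 109080887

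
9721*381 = 3703701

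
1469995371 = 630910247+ 839085124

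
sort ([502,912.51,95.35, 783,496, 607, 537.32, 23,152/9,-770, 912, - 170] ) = [ - 770,-170,152/9, 23, 95.35,  496,502,  537.32, 607,  783, 912,912.51]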